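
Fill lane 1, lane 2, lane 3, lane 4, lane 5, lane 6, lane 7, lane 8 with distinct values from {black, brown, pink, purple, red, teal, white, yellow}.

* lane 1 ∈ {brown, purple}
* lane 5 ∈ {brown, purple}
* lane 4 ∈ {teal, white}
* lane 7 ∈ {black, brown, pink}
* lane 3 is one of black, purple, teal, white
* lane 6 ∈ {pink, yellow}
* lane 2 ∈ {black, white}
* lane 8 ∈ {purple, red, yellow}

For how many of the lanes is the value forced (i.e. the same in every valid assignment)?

3

Among the 8 variables, red fits only lane 8 (and all 8 values in {black, brown, pink, purple, red, teal, white, yellow} must be used), so lane 8 = red.
The 7 still-open variables draw from only 7 values {black, brown, pink, purple, teal, white, yellow}, so each is used; only lane 6 can be yellow, hence lane 6 = yellow.
The 6 still-open variables together cover exactly {black, brown, pink, purple, teal, white} — 6 values for 6 variables — and pink appears only in lane 7's list, so lane 7 = pink.
The 2 variables lane 1 and lane 5 are confined to {brown, purple}, which locks those values in; drop them from lane 3.
Determined: lane 6=yellow, lane 7=pink, lane 8=red. The other lanes each still have more than one consistent value. That makes 3.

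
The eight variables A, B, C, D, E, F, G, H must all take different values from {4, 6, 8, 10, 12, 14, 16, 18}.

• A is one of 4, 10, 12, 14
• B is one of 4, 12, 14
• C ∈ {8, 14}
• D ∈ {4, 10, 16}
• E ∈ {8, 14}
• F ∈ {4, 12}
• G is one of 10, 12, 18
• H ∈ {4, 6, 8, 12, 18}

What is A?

The 8 variables together cover exactly {4, 6, 8, 10, 12, 14, 16, 18} — 8 values for 8 variables — and 6 appears only in H's list, so H = 6.
The 7 still-open variables draw from only 7 values {4, 8, 10, 12, 14, 16, 18}, so each is used; only D can be 16, hence D = 16.
The 6 still-open variables together cover exactly {4, 8, 10, 12, 14, 18} — 6 values for 6 variables — and 18 appears only in G's list, so G = 18.
Among the 5 still-open variables, 10 fits only A (and all 5 values in {4, 8, 10, 12, 14} must be used), so A = 10.

10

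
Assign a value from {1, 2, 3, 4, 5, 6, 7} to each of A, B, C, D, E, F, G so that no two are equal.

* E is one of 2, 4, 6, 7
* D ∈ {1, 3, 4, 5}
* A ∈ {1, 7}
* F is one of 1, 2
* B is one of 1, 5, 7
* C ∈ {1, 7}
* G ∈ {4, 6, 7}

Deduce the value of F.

The 7 variables draw from only 7 values {1, 2, 3, 4, 5, 6, 7}, so each is used; only D can be 3, hence D = 3.
Among the 6 still-open variables, 5 fits only B (and all 6 values in {1, 2, 4, 5, 6, 7} must be used), so B = 5.
A and C between them cover only {1, 7} — a naked pair. Remove those values from E, F, G.
So F = 2.

2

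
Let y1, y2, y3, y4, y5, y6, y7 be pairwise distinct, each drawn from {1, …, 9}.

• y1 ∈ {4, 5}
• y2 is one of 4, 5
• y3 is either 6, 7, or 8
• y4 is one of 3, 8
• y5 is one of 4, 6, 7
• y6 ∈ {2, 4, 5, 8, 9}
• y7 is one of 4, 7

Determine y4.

3

y1 and y2 share exactly the 2 values {4, 5}; by pigeonhole those values go to them, so strike 4, 5 from y5, y6, y7.
That leaves y7 = 7. So y3, y5 can't be 7.
y5's domain is down to {6}, so y5 = 6. Eliminate 6 elsewhere: y3.
That leaves y3 = 8. Eliminate 8 elsewhere: y4, y6.
So y4 = 3.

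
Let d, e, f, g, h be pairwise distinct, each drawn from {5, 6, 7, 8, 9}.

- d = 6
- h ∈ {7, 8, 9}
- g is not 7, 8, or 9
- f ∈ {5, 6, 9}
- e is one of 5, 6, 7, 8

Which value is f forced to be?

9

d has just one choice, so d = 6. Eliminate 6 elsewhere: e, f, g.
g has just one choice, so g = 5. Remove 5 from e, f.
So f = 9.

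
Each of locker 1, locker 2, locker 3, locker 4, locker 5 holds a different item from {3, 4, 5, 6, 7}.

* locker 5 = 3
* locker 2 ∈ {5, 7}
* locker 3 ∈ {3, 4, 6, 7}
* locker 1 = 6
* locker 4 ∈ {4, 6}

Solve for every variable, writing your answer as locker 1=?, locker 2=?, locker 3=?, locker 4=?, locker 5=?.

locker 1's domain is down to {6}, so locker 1 = 6. Eliminate 6 elsewhere: locker 3, locker 4.
locker 4 has just one choice, so locker 4 = 4. Eliminate 4 elsewhere: locker 3.
locker 5 must be 3 (only option left). So locker 3 can't be 3.
locker 3 must be 7 (only option left). So locker 2 can't be 7.
That leaves locker 2 = 5.

locker 1=6, locker 2=5, locker 3=7, locker 4=4, locker 5=3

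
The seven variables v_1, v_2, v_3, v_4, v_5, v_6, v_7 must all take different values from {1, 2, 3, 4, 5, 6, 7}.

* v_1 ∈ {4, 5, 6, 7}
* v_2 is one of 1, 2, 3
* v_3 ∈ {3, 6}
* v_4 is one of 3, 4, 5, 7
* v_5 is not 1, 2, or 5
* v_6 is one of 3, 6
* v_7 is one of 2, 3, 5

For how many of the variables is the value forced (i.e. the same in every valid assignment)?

2

Among the 7 variables, 1 fits only v_2 (and all 7 values in {1, 2, 3, 4, 5, 6, 7} must be used), so v_2 = 1.
The 6 still-open variables together cover exactly {2, 3, 4, 5, 6, 7} — 6 values for 6 variables — and 2 appears only in v_7's list, so v_7 = 2.
v_3 and v_6 share exactly the 2 values {3, 6}; by pigeonhole those values go to them, so strike 3, 6 from v_1, v_4, v_5.
Determined: v_2=1, v_7=2. The other variables each still have more than one consistent value. That makes 2.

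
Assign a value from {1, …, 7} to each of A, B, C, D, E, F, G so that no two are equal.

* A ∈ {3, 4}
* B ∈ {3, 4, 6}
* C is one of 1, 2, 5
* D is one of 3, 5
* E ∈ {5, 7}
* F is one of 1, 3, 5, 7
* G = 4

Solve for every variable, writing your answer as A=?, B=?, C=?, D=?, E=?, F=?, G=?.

G's domain is down to {4}, so G = 4. Remove 4 from A, B.
A has just one choice, so A = 3. So B, D, F can't be 3.
B has just one choice, so B = 6.
D has just one choice, so D = 5. Strike 5 from C, E, F.
That leaves E = 7. So F can't be 7.
F must be 1 (only option left). Eliminate 1 elsewhere: C.
C must be 2 (only option left).

A=3, B=6, C=2, D=5, E=7, F=1, G=4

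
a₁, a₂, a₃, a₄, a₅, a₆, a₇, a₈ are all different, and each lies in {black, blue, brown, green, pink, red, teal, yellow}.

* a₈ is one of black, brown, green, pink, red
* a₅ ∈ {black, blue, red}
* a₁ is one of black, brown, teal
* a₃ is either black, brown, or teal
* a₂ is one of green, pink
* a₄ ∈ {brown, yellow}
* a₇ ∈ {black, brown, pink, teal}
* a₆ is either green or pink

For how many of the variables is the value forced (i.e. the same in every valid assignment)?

Among the 8 variables, blue fits only a₅ (and all 8 values in {black, blue, brown, green, pink, red, teal, yellow} must be used), so a₅ = blue.
Among the 7 still-open variables, red fits only a₈ (and all 7 values in {black, brown, green, pink, red, teal, yellow} must be used), so a₈ = red.
The 6 still-open variables draw from only 6 values {black, brown, green, pink, teal, yellow}, so each is used; only a₄ can be yellow, hence a₄ = yellow.
a₂ and a₆ share exactly the 2 values {green, pink}; by pigeonhole those values go to them, so strike green, pink from a₇.
Determined: a₄=yellow, a₅=blue, a₈=red. The other variables each still have more than one consistent value. That makes 3.

3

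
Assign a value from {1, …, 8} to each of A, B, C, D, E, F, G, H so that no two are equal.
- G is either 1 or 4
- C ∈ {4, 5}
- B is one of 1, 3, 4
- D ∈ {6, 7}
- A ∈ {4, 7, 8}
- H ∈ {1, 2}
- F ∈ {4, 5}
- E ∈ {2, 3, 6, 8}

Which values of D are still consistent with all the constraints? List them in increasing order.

6, 7

C and F share exactly the 2 values {4, 5}; by pigeonhole those values go to them, so strike 4, 5 from A, B, G.
G must be 1 (only option left). So B, H can't be 1.
That leaves H = 2. Strike 2 from E.
B has just one choice, so B = 3. So E can't be 3.
No further eliminations apply; D can still be any of 6, 7.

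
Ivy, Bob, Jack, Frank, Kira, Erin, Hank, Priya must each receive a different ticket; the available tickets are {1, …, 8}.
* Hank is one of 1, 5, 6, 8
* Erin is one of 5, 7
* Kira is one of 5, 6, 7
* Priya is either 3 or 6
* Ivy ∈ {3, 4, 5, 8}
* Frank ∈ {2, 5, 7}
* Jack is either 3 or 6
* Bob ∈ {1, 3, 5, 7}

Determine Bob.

1

The 8 variables together cover exactly {1, 2, 3, 4, 5, 6, 7, 8} — 8 values for 8 variables — and 2 appears only in Frank's list, so Frank = 2.
The 7 still-open variables together cover exactly {1, 3, 4, 5, 6, 7, 8} — 7 values for 7 variables — and 4 appears only in Ivy's list, so Ivy = 4.
Among the 6 still-open variables, 8 fits only Hank (and all 6 values in {1, 3, 5, 6, 7, 8} must be used), so Hank = 8.
The 5 still-open variables together cover exactly {1, 3, 5, 6, 7} — 5 values for 5 variables — and 1 appears only in Bob's list, so Bob = 1.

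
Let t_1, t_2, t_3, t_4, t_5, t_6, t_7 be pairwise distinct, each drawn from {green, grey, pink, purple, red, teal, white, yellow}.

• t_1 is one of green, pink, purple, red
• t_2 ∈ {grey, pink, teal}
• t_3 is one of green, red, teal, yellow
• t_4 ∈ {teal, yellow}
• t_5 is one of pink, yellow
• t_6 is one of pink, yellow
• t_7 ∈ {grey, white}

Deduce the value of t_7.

t_5 and t_6 between them cover only {pink, yellow} — a naked pair. Remove those values from t_1, t_2, t_3, t_4.
t_4 has just one choice, so t_4 = teal. Eliminate teal elsewhere: t_2, t_3.
t_2's domain is down to {grey}, so t_2 = grey. Remove grey from t_7.
So t_7 = white.

white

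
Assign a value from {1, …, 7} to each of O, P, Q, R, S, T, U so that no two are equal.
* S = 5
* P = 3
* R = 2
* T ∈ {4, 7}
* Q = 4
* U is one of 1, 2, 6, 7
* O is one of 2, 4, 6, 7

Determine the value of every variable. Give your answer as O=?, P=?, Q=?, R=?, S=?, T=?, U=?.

O=6, P=3, Q=4, R=2, S=5, T=7, U=1

P has just one choice, so P = 3.
That leaves Q = 4. Eliminate 4 elsewhere: O, T.
That leaves R = 2. So O, U can't be 2.
That leaves S = 5.
T must be 7 (only option left). So O, U can't be 7.
O has just one choice, so O = 6. So U can't be 6.
U has just one choice, so U = 1.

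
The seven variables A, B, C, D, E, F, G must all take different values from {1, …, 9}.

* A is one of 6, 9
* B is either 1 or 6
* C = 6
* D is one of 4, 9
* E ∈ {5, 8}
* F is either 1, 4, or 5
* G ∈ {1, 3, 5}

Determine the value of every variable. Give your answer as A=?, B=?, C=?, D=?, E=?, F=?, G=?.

A=9, B=1, C=6, D=4, E=8, F=5, G=3

C must be 6 (only option left). Eliminate 6 elsewhere: A, B.
A has just one choice, so A = 9. So D can't be 9.
That leaves B = 1. Eliminate 1 elsewhere: F, G.
That leaves D = 4. Strike 4 from F.
That leaves F = 5. Eliminate 5 elsewhere: E, G.
That leaves G = 3.
That leaves E = 8.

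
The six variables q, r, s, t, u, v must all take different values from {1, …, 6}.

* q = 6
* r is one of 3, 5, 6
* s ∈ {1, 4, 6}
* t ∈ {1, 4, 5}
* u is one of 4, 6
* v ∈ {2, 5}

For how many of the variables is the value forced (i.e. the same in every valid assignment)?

6

q has just one choice, so q = 6. Strike 6 from r, s, u.
u must be 4 (only option left). Eliminate 4 elsewhere: s, t.
That leaves s = 1. Eliminate 1 elsewhere: t.
t's domain is down to {5}, so t = 5. So r, v can't be 5.
v has just one choice, so v = 2.
r must be 3 (only option left).
Every variable is fixed: q=6, r=3, s=1, t=5, u=4, v=2. That makes 6.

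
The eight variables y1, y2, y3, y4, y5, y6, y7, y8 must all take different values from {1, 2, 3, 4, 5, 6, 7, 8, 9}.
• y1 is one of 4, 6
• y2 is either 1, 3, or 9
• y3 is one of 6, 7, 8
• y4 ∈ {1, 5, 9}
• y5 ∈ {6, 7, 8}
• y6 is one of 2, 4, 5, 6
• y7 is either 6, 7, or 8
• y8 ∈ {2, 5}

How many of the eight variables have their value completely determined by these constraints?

y3, y5, y7 share exactly the 3 values {6, 7, 8}; by pigeonhole those values go to them, so strike 6, 7, 8 from y1, y6.
That leaves y1 = 4. Remove 4 from y6.
The 2 variables y6 and y8 are confined to {2, 5}, which locks those values in; drop them from y4.
Determined: y1=4. The other variables each still have more than one consistent value. That makes 1.

1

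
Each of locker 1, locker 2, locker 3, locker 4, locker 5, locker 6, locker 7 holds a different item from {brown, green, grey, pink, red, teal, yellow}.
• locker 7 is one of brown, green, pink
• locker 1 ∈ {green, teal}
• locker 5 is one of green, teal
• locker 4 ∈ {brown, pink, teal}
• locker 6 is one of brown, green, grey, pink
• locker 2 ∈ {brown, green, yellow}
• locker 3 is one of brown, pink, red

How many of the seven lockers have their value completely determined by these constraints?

3

Among the 7 variables, grey fits only locker 6 (and all 7 values in {brown, green, grey, pink, red, teal, yellow} must be used), so locker 6 = grey.
Among the 6 still-open variables, red fits only locker 3 (and all 6 values in {brown, green, pink, red, teal, yellow} must be used), so locker 3 = red.
The 5 still-open variables together cover exactly {brown, green, pink, teal, yellow} — 5 values for 5 variables — and yellow appears only in locker 2's list, so locker 2 = yellow.
locker 1 and locker 5 between them cover only {green, teal} — a naked pair. Remove those values from locker 4, locker 7.
Determined: locker 2=yellow, locker 3=red, locker 6=grey. The other lockers each still have more than one consistent value. That makes 3.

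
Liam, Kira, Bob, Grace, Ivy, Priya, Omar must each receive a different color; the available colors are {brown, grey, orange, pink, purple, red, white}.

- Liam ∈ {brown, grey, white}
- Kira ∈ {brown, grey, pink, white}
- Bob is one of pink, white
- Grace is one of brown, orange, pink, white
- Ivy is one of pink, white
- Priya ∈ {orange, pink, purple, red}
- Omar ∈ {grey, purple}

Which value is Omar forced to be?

The 7 variables draw from only 7 values {brown, grey, orange, pink, purple, red, white}, so each is used; only Priya can be red, hence Priya = red.
The 6 still-open variables together cover exactly {brown, grey, orange, pink, purple, white} — 6 values for 6 variables — and orange appears only in Grace's list, so Grace = orange.
The 5 still-open variables draw from only 5 values {brown, grey, pink, purple, white}, so each is used; only Omar can be purple, hence Omar = purple.

purple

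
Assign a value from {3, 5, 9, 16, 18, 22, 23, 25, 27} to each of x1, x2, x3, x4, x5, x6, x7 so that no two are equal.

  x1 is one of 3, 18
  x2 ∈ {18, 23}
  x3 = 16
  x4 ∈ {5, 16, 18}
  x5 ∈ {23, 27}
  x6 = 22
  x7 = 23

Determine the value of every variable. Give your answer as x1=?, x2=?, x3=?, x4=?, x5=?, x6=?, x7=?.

x1=3, x2=18, x3=16, x4=5, x5=27, x6=22, x7=23

x3 must be 16 (only option left). Eliminate 16 elsewhere: x4.
x6 must be 22 (only option left).
x7's domain is down to {23}, so x7 = 23. Remove 23 from x2, x5.
x2 has just one choice, so x2 = 18. So x1, x4 can't be 18.
x4's domain is down to {5}, so x4 = 5.
x5 must be 27 (only option left).
x1 has just one choice, so x1 = 3.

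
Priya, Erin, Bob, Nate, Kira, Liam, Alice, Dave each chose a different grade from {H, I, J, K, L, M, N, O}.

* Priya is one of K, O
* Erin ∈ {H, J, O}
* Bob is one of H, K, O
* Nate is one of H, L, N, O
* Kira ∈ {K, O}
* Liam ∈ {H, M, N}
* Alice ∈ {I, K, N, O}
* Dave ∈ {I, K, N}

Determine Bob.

The 8 variables together cover exactly {H, I, J, K, L, M, N, O} — 8 values for 8 variables — and J appears only in Erin's list, so Erin = J.
The 7 still-open variables together cover exactly {H, I, K, L, M, N, O} — 7 values for 7 variables — and L appears only in Nate's list, so Nate = L.
The 6 still-open variables together cover exactly {H, I, K, M, N, O} — 6 values for 6 variables — and M appears only in Liam's list, so Liam = M.
Among the 5 still-open variables, H fits only Bob (and all 5 values in {H, I, K, N, O} must be used), so Bob = H.

H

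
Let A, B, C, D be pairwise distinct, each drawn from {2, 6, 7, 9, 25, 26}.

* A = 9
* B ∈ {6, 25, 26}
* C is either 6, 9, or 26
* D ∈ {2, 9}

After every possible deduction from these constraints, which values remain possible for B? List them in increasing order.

A has just one choice, so A = 9. Remove 9 from C, D.
That leaves D = 2.
No further eliminations apply; B can still be any of 6, 25, 26.

6, 25, 26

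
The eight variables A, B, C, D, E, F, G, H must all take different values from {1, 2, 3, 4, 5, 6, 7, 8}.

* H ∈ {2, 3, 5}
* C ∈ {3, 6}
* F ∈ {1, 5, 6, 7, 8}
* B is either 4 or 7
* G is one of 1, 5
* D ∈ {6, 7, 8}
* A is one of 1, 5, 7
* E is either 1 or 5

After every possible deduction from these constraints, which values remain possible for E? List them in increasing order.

The 8 variables draw from only 8 values {1, 2, 3, 4, 5, 6, 7, 8}, so each is used; only H can be 2, hence H = 2.
Among the 7 still-open variables, 3 fits only C (and all 7 values in {1, 3, 4, 5, 6, 7, 8} must be used), so C = 3.
The 6 still-open variables draw from only 6 values {1, 4, 5, 6, 7, 8}, so each is used; only B can be 4, hence B = 4.
E and G share exactly the 2 values {1, 5}; by pigeonhole those values go to them, so strike 1, 5 from A, F.
That leaves A = 7. Strike 7 from D, F.
No further eliminations apply; E can still be any of 1, 5.

1, 5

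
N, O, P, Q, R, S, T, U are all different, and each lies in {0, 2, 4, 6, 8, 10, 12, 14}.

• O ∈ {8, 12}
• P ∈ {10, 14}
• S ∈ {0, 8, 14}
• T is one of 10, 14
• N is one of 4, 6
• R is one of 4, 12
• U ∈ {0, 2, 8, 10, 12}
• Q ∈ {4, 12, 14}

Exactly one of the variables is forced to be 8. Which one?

O

The 8 variables draw from only 8 values {0, 2, 4, 6, 8, 10, 12, 14}, so each is used; only U can be 2, hence U = 2.
The 7 still-open variables together cover exactly {0, 4, 6, 8, 10, 12, 14} — 7 values for 7 variables — and 0 appears only in S's list, so S = 0.
Among the 6 still-open variables, 6 fits only N (and all 6 values in {4, 6, 8, 10, 12, 14} must be used), so N = 6.
The 5 still-open variables draw from only 5 values {4, 8, 10, 12, 14}, so each is used; only O can be 8, hence O = 8.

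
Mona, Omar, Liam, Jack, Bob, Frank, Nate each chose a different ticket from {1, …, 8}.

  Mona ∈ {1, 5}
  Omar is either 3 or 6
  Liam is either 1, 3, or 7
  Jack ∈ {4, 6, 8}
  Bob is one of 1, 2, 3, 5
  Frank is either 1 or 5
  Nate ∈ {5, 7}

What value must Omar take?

6

Mona and Frank between them cover only {1, 5} — a naked pair. Remove those values from Liam, Bob, Nate.
Nate's domain is down to {7}, so Nate = 7. Eliminate 7 elsewhere: Liam.
Liam has just one choice, so Liam = 3. So Omar, Bob can't be 3.
So Omar = 6.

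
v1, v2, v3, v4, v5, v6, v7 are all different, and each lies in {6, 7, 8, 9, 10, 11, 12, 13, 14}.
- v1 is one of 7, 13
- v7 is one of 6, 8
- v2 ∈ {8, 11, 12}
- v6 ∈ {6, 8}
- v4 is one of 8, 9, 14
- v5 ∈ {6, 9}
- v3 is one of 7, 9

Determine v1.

v6 and v7 share exactly the 2 values {6, 8}; by pigeonhole those values go to them, so strike 6, 8 from v2, v4, v5.
v5's domain is down to {9}, so v5 = 9. Remove 9 from v3, v4.
That leaves v3 = 7. Eliminate 7 elsewhere: v1.
So v1 = 13.

13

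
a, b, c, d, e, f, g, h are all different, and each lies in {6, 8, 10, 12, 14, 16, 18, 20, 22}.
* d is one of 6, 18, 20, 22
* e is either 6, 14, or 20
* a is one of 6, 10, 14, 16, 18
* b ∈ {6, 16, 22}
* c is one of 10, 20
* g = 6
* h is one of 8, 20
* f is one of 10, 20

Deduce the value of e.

g's domain is down to {6}, so g = 6. Strike 6 from a, b, d, e.
The 7 still-open variables together cover exactly {8, 10, 14, 16, 18, 20, 22} — 7 values for 7 variables — and 8 appears only in h's list, so h = 8.
c and f between them cover only {10, 20} — a naked pair. Remove those values from a, d, e.
So e = 14.

14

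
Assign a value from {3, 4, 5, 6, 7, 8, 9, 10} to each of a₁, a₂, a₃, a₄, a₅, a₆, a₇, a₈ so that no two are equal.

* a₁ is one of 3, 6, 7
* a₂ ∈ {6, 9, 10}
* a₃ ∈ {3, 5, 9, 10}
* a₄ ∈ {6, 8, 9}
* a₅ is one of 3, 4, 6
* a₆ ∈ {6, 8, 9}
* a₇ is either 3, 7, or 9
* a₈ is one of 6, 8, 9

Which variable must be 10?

a₂

The 8 variables draw from only 8 values {3, 4, 5, 6, 7, 8, 9, 10}, so each is used; only a₅ can be 4, hence a₅ = 4.
The 7 still-open variables together cover exactly {3, 5, 6, 7, 8, 9, 10} — 7 values for 7 variables — and 5 appears only in a₃'s list, so a₃ = 5.
The 6 still-open variables together cover exactly {3, 6, 7, 8, 9, 10} — 6 values for 6 variables — and 10 appears only in a₂'s list, so a₂ = 10.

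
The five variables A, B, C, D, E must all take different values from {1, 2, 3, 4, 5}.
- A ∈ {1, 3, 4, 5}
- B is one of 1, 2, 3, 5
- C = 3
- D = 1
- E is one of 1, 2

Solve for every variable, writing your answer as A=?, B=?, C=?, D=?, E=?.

C has just one choice, so C = 3. Strike 3 from A, B.
D's domain is down to {1}, so D = 1. Remove 1 from A, B, E.
That leaves E = 2. Remove 2 from B.
B's domain is down to {5}, so B = 5. Eliminate 5 elsewhere: A.
A's domain is down to {4}, so A = 4.

A=4, B=5, C=3, D=1, E=2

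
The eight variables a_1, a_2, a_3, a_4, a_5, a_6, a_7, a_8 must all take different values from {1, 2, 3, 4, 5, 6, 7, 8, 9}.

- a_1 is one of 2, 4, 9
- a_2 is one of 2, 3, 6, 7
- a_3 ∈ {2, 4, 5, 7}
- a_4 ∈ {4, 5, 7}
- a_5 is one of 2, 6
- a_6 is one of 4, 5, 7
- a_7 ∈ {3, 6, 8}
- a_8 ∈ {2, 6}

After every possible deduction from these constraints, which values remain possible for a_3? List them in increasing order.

4, 5, 7

Among the 8 variables, 8 fits only a_7 (and all 8 values in {2, 3, 4, 5, 6, 7, 8, 9} must be used), so a_7 = 8.
Among the 7 still-open variables, 3 fits only a_2 (and all 7 values in {2, 3, 4, 5, 6, 7, 9} must be used), so a_2 = 3.
The 6 still-open variables together cover exactly {2, 4, 5, 6, 7, 9} — 6 values for 6 variables — and 9 appears only in a_1's list, so a_1 = 9.
The 2 variables a_5 and a_8 are confined to {2, 6}, which locks those values in; drop them from a_3.
No further eliminations apply; a_3 can still be any of 4, 5, 7.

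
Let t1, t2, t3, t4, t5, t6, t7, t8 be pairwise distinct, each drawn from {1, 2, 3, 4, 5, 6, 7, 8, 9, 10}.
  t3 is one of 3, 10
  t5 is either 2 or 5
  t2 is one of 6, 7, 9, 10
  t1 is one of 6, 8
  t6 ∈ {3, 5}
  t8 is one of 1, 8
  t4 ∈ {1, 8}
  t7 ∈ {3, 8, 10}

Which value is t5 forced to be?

t4 and t8 between them cover only {1, 8} — a naked pair. Remove those values from t1, t7.
t1's domain is down to {6}, so t1 = 6. So t2 can't be 6.
t3 and t7 between them cover only {3, 10} — a naked pair. Remove those values from t2, t6.
t6 must be 5 (only option left). Remove 5 from t5.
So t5 = 2.

2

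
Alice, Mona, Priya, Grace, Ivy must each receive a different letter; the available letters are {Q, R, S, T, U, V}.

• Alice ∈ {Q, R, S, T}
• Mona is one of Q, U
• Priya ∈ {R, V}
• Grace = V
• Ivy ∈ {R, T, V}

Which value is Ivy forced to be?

Grace has just one choice, so Grace = V. Remove V from Priya, Ivy.
Priya must be R (only option left). So Alice, Ivy can't be R.
So Ivy = T.

T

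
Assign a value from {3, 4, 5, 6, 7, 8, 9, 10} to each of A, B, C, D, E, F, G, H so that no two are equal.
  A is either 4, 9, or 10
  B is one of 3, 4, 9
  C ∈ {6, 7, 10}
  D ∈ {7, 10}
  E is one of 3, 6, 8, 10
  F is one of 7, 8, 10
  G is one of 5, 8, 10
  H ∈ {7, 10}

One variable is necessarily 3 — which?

E

Among the 8 variables, 5 fits only G (and all 8 values in {3, 4, 5, 6, 7, 8, 9, 10} must be used), so G = 5.
The 2 variables D and H are confined to {7, 10}, which locks those values in; drop them from A, C, E, F.
C has just one choice, so C = 6. Eliminate 6 elsewhere: E.
That leaves F = 8. Eliminate 8 elsewhere: E.
So 3 goes to E.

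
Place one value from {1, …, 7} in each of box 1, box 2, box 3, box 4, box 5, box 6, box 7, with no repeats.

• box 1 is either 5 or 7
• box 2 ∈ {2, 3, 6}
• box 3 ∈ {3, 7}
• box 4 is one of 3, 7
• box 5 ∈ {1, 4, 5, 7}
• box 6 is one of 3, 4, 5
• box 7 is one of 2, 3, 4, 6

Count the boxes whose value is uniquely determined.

3

The 7 variables draw from only 7 values {1, 2, 3, 4, 5, 6, 7}, so each is used; only box 5 can be 1, hence box 5 = 1.
box 3 and box 4 share exactly the 2 values {3, 7}; by pigeonhole those values go to them, so strike 3, 7 from box 1, box 2, box 6, box 7.
box 1 has just one choice, so box 1 = 5. Remove 5 from box 6.
box 6 has just one choice, so box 6 = 4. Strike 4 from box 7.
Determined: box 1=5, box 5=1, box 6=4. The other boxes each still have more than one consistent value. That makes 3.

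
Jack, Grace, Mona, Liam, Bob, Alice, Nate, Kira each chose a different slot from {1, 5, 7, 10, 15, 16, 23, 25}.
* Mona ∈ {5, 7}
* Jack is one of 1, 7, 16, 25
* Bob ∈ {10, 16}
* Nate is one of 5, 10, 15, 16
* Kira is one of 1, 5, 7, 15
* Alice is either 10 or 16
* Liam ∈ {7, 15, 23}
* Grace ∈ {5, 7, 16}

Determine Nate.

15

Among the 8 variables, 23 fits only Liam (and all 8 values in {1, 5, 7, 10, 15, 16, 23, 25} must be used), so Liam = 23.
The 7 still-open variables together cover exactly {1, 5, 7, 10, 15, 16, 25} — 7 values for 7 variables — and 25 appears only in Jack's list, so Jack = 25.
Among the 6 still-open variables, 1 fits only Kira (and all 6 values in {1, 5, 7, 10, 15, 16} must be used), so Kira = 1.
The 5 still-open variables together cover exactly {5, 7, 10, 15, 16} — 5 values for 5 variables — and 15 appears only in Nate's list, so Nate = 15.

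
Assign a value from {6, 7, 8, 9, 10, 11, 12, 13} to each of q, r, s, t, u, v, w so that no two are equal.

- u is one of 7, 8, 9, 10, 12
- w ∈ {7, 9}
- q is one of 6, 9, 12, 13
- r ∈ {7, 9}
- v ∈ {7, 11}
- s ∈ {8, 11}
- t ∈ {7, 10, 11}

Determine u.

The 2 variables r and w are confined to {7, 9}, which locks those values in; drop them from q, t, u, v.
v has just one choice, so v = 11. Eliminate 11 elsewhere: s, t.
s must be 8 (only option left). Strike 8 from u.
t's domain is down to {10}, so t = 10. So u can't be 10.
So u = 12.

12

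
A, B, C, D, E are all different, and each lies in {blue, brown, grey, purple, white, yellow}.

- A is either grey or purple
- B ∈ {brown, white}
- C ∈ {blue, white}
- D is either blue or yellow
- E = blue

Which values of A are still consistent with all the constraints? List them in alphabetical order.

E has just one choice, so E = blue. Eliminate blue elsewhere: C, D.
C must be white (only option left). Remove white from B.
D's domain is down to {yellow}, so D = yellow.
B has just one choice, so B = brown.
No further eliminations apply; A can still be any of grey, purple.

grey, purple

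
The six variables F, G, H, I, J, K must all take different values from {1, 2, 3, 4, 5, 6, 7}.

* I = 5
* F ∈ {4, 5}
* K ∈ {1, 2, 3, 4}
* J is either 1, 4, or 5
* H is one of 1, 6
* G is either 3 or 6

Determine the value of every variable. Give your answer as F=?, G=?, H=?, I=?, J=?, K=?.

I has just one choice, so I = 5. Remove 5 from F, J.
That leaves F = 4. Remove 4 from J, K.
J has just one choice, so J = 1. Strike 1 from H, K.
H's domain is down to {6}, so H = 6. Remove 6 from G.
That leaves G = 3. Remove 3 from K.
K has just one choice, so K = 2.

F=4, G=3, H=6, I=5, J=1, K=2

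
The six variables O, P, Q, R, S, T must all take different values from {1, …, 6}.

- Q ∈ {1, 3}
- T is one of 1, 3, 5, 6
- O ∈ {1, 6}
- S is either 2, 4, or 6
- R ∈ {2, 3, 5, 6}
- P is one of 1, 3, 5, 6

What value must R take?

2

The 6 variables draw from only 6 values {1, 2, 3, 4, 5, 6}, so each is used; only S can be 4, hence S = 4.
The 5 still-open variables together cover exactly {1, 2, 3, 5, 6} — 5 values for 5 variables — and 2 appears only in R's list, so R = 2.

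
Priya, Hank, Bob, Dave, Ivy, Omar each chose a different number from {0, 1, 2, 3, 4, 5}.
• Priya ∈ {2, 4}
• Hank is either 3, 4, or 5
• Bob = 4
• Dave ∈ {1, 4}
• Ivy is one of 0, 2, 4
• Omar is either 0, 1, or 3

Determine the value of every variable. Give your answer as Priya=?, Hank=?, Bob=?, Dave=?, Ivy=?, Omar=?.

Bob's domain is down to {4}, so Bob = 4. Remove 4 from Priya, Hank, Dave, Ivy.
Dave has just one choice, so Dave = 1. Remove 1 from Omar.
Priya has just one choice, so Priya = 2. Remove 2 from Ivy.
Ivy must be 0 (only option left). Remove 0 from Omar.
That leaves Omar = 3. Strike 3 from Hank.
Hank must be 5 (only option left).

Priya=2, Hank=5, Bob=4, Dave=1, Ivy=0, Omar=3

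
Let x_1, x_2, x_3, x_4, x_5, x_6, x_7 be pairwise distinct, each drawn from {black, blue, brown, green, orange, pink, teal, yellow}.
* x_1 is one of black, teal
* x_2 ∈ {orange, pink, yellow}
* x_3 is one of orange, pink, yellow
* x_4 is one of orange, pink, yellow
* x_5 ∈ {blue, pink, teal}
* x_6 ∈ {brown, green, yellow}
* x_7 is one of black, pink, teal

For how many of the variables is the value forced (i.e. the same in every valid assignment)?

1

x_2, x_3, x_4 share exactly the 3 values {orange, pink, yellow}; by pigeonhole those values go to them, so strike orange, pink, yellow from x_5, x_6, x_7.
The 2 variables x_1 and x_7 are confined to {black, teal}, which locks those values in; drop them from x_5.
x_5's domain is down to {blue}, so x_5 = blue.
Determined: x_5=blue. The other variables each still have more than one consistent value. That makes 1.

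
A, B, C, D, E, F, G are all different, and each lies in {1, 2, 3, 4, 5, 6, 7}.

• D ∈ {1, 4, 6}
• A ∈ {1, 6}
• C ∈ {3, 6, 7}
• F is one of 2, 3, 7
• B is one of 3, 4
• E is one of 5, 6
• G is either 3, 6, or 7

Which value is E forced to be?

5

Among the 7 variables, 2 fits only F (and all 7 values in {1, 2, 3, 4, 5, 6, 7} must be used), so F = 2.
The 6 still-open variables draw from only 6 values {1, 3, 4, 5, 6, 7}, so each is used; only E can be 5, hence E = 5.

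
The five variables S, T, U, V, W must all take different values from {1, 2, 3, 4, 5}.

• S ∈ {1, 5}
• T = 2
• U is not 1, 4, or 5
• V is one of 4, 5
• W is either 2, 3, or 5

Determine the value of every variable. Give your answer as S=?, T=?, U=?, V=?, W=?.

S=1, T=2, U=3, V=4, W=5

T has just one choice, so T = 2. Strike 2 from U, W.
U must be 3 (only option left). Remove 3 from W.
W's domain is down to {5}, so W = 5. Eliminate 5 elsewhere: S, V.
S's domain is down to {1}, so S = 1.
V's domain is down to {4}, so V = 4.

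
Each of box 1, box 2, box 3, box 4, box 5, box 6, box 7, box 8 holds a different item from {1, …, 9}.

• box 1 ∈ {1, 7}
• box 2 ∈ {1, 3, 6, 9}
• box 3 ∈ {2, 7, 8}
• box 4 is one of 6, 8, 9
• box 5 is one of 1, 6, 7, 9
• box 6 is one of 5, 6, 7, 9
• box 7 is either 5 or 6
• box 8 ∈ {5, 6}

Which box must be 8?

The 8 variables together cover exactly {1, 2, 3, 5, 6, 7, 8, 9} — 8 values for 8 variables — and 2 appears only in box 3's list, so box 3 = 2.
Among the 7 still-open variables, 3 fits only box 2 (and all 7 values in {1, 3, 5, 6, 7, 8, 9} must be used), so box 2 = 3.
The 6 still-open variables together cover exactly {1, 5, 6, 7, 8, 9} — 6 values for 6 variables — and 8 appears only in box 4's list, so box 4 = 8.

box 4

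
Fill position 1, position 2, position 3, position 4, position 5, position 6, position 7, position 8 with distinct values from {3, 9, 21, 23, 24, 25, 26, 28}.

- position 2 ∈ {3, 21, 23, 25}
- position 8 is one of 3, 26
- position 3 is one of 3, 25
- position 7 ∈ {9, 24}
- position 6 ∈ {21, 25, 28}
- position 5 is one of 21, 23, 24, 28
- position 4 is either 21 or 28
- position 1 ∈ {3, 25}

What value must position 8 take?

Among the 8 variables, 9 fits only position 7 (and all 8 values in {3, 9, 21, 23, 24, 25, 26, 28} must be used), so position 7 = 9.
The 7 still-open variables together cover exactly {3, 21, 23, 24, 25, 26, 28} — 7 values for 7 variables — and 24 appears only in position 5's list, so position 5 = 24.
Among the 6 still-open variables, 23 fits only position 2 (and all 6 values in {3, 21, 23, 25, 26, 28} must be used), so position 2 = 23.
The 5 still-open variables together cover exactly {3, 21, 25, 26, 28} — 5 values for 5 variables — and 26 appears only in position 8's list, so position 8 = 26.

26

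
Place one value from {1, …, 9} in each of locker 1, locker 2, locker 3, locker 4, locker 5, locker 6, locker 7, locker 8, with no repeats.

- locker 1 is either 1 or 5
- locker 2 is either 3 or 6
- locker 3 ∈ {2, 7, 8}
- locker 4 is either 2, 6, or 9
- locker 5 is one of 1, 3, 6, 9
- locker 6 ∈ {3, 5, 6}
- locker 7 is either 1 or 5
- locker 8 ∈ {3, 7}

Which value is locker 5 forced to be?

9

The 8 variables together cover exactly {1, 2, 3, 5, 6, 7, 8, 9} — 8 values for 8 variables — and 8 appears only in locker 3's list, so locker 3 = 8.
The 7 still-open variables together cover exactly {1, 2, 3, 5, 6, 7, 9} — 7 values for 7 variables — and 2 appears only in locker 4's list, so locker 4 = 2.
The 6 still-open variables together cover exactly {1, 3, 5, 6, 7, 9} — 6 values for 6 variables — and 7 appears only in locker 8's list, so locker 8 = 7.
The 5 still-open variables together cover exactly {1, 3, 5, 6, 9} — 5 values for 5 variables — and 9 appears only in locker 5's list, so locker 5 = 9.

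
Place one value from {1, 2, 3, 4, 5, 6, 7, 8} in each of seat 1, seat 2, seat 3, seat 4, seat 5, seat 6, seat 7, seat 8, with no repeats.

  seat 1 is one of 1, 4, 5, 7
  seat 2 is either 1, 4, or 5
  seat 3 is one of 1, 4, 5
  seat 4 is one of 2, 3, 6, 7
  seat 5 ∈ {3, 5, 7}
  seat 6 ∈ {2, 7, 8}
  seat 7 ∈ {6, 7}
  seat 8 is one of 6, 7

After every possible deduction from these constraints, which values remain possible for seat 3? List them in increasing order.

1, 4, 5

The 8 variables together cover exactly {1, 2, 3, 4, 5, 6, 7, 8} — 8 values for 8 variables — and 8 appears only in seat 6's list, so seat 6 = 8.
The 7 still-open variables together cover exactly {1, 2, 3, 4, 5, 6, 7} — 7 values for 7 variables — and 2 appears only in seat 4's list, so seat 4 = 2.
The 6 still-open variables draw from only 6 values {1, 3, 4, 5, 6, 7}, so each is used; only seat 5 can be 3, hence seat 5 = 3.
The 2 variables seat 7 and seat 8 are confined to {6, 7}, which locks those values in; drop them from seat 1.
No further eliminations apply; seat 3 can still be any of 1, 4, 5.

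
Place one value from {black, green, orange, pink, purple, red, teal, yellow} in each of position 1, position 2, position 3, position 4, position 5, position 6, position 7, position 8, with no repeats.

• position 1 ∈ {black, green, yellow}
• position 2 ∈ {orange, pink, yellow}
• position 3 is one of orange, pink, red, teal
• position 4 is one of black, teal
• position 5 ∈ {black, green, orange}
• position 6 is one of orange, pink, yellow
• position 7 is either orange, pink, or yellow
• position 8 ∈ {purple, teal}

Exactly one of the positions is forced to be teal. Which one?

The 8 variables together cover exactly {black, green, orange, pink, purple, red, teal, yellow} — 8 values for 8 variables — and purple appears only in position 8's list, so position 8 = purple.
The 7 still-open variables draw from only 7 values {black, green, orange, pink, red, teal, yellow}, so each is used; only position 3 can be red, hence position 3 = red.
The 6 still-open variables draw from only 6 values {black, green, orange, pink, teal, yellow}, so each is used; only position 4 can be teal, hence position 4 = teal.

position 4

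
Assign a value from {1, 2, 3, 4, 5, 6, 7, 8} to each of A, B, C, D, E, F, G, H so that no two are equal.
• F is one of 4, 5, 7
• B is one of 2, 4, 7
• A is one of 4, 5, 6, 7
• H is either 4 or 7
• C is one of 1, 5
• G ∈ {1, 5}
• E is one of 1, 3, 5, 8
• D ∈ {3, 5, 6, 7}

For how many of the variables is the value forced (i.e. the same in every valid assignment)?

The 8 variables draw from only 8 values {1, 2, 3, 4, 5, 6, 7, 8}, so each is used; only B can be 2, hence B = 2.
The 7 still-open variables draw from only 7 values {1, 3, 4, 5, 6, 7, 8}, so each is used; only E can be 8, hence E = 8.
The 6 still-open variables draw from only 6 values {1, 3, 4, 5, 6, 7}, so each is used; only D can be 3, hence D = 3.
The 5 still-open variables draw from only 5 values {1, 4, 5, 6, 7}, so each is used; only A can be 6, hence A = 6.
C and G share exactly the 2 values {1, 5}; by pigeonhole those values go to them, so strike 1, 5 from F.
Determined: A=6, B=2, D=3, E=8. The other variables each still have more than one consistent value. That makes 4.

4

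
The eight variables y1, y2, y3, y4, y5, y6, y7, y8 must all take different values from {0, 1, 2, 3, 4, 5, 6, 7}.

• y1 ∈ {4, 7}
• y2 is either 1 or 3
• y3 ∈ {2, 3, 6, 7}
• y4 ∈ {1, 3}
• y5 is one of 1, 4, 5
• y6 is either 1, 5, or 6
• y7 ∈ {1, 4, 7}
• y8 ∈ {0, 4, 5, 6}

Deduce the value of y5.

5

Among the 8 variables, 0 fits only y8 (and all 8 values in {0, 1, 2, 3, 4, 5, 6, 7} must be used), so y8 = 0.
The 7 still-open variables together cover exactly {1, 2, 3, 4, 5, 6, 7} — 7 values for 7 variables — and 2 appears only in y3's list, so y3 = 2.
The 6 still-open variables draw from only 6 values {1, 3, 4, 5, 6, 7}, so each is used; only y6 can be 6, hence y6 = 6.
The 5 still-open variables together cover exactly {1, 3, 4, 5, 7} — 5 values for 5 variables — and 5 appears only in y5's list, so y5 = 5.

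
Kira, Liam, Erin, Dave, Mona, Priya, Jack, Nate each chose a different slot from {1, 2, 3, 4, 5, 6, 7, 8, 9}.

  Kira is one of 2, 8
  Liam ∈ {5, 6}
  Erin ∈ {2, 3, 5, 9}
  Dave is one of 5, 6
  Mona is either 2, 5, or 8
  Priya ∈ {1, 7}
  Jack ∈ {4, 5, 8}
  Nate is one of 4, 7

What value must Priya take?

The 2 variables Liam and Dave are confined to {5, 6}, which locks those values in; drop them from Erin, Mona, Jack.
Kira and Mona share exactly the 2 values {2, 8}; by pigeonhole those values go to them, so strike 2, 8 from Erin, Jack.
Jack must be 4 (only option left). Remove 4 from Nate.
Nate has just one choice, so Nate = 7. Eliminate 7 elsewhere: Priya.
So Priya = 1.

1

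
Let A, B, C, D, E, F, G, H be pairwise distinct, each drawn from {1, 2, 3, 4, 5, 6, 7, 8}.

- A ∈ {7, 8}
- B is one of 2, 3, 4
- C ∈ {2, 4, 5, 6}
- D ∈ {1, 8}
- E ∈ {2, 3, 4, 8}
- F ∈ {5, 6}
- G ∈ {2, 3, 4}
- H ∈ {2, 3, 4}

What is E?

The 8 variables together cover exactly {1, 2, 3, 4, 5, 6, 7, 8} — 8 values for 8 variables — and 1 appears only in D's list, so D = 1.
Among the 7 still-open variables, 7 fits only A (and all 7 values in {2, 3, 4, 5, 6, 7, 8} must be used), so A = 7.
The 6 still-open variables together cover exactly {2, 3, 4, 5, 6, 8} — 6 values for 6 variables — and 8 appears only in E's list, so E = 8.

8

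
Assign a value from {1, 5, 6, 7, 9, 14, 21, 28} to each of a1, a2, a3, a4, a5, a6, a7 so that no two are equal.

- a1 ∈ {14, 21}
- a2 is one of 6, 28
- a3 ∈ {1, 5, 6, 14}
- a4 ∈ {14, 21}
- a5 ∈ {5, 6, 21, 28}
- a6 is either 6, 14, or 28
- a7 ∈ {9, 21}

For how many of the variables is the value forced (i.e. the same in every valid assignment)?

3

The 7 variables together cover exactly {1, 5, 6, 9, 14, 21, 28} — 7 values for 7 variables — and 1 appears only in a3's list, so a3 = 1.
The 6 still-open variables draw from only 6 values {5, 6, 9, 14, 21, 28}, so each is used; only a5 can be 5, hence a5 = 5.
The 5 still-open variables together cover exactly {6, 9, 14, 21, 28} — 5 values for 5 variables — and 9 appears only in a7's list, so a7 = 9.
The 2 variables a1 and a4 are confined to {14, 21}, which locks those values in; drop them from a6.
Determined: a3=1, a5=5, a7=9. The other variables each still have more than one consistent value. That makes 3.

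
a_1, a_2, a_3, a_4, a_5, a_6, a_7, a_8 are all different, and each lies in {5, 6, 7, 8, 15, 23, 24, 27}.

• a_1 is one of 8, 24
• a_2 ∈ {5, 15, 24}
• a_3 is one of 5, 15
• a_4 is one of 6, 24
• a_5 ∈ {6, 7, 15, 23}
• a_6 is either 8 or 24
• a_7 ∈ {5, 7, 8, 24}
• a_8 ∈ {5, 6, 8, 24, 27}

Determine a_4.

6

The 8 variables together cover exactly {5, 6, 7, 8, 15, 23, 24, 27} — 8 values for 8 variables — and 23 appears only in a_5's list, so a_5 = 23.
Among the 7 still-open variables, 7 fits only a_7 (and all 7 values in {5, 6, 7, 8, 15, 24, 27} must be used), so a_7 = 7.
The 6 still-open variables draw from only 6 values {5, 6, 8, 15, 24, 27}, so each is used; only a_8 can be 27, hence a_8 = 27.
Among the 5 still-open variables, 6 fits only a_4 (and all 5 values in {5, 6, 8, 15, 24} must be used), so a_4 = 6.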